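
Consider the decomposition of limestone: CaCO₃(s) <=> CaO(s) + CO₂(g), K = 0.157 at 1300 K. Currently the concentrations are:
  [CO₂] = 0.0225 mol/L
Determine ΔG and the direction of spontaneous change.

ΔG = -21.0 kJ/mol; the forward reaction is spontaneous

(CaCO₃, CaO are pure solids — omitted from Q.)
Q = [CO₂] = 0.0225
ΔG = RT ln(Q/K) = (8.314 J mol⁻¹ K⁻¹)(1300 K) × ln(0.0225/0.157)
   = (10.81 kJ/mol)(-1.943) = -21.0 kJ/mol
ΔG < 0, so the forward reaction is spontaneous (proceeds forward).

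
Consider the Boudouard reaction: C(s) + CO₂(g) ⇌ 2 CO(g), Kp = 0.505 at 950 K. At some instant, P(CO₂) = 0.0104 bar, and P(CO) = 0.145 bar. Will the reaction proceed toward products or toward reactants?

in the reverse direction

(C is a pure solid — omitted from Qp.)
Qp = P(CO)² / P(CO₂) = (0.145)² / (0.0104) = 2.02
Qp = 2.02 > Kp = 0.505, so the reverse reaction proceeds.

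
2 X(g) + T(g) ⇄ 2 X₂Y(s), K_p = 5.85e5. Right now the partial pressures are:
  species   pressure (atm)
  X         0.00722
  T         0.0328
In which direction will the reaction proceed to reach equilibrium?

(X₂Y is a pure solid — omitted from Q_p.)
Q_p = 1 / (P(X)²·P(T)) = 1 / ((0.00722)²·(0.0328)) = 5.85e5
Q_p = 5.85e5 = K_p, so the system is already at equilibrium.

neither direction; the system is at equilibrium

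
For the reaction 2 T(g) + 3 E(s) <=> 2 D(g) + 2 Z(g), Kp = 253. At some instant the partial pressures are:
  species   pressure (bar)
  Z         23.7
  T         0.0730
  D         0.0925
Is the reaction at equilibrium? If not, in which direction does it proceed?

(E is a pure solid — omitted from Qp.)
Qp = P(D)²·P(Z)² / P(T)² = (0.0925)²·(23.7)² / (0.0730)² = 902
Qp = 902 > Kp = 253, so the reverse reaction proceeds.

to the left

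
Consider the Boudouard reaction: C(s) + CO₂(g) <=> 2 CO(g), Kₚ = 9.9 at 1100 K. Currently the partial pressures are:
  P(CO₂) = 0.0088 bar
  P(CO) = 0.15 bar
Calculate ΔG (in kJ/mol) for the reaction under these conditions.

(C is a pure solid — omitted from Qₚ.)
Qₚ = P(CO)² / P(CO₂) = (0.15)² / (0.0088) = 2.56
ΔG = RT ln(Qₚ/Kₚ) = (8.314 J mol⁻¹ K⁻¹)(1100 K) × ln(2.56/9.9)
   = (9.145 kJ/mol)(-1.353) = -12.4 kJ/mol
ΔG < 0, so the forward reaction is spontaneous (proceeds forward).

ΔG = -12.4 kJ/mol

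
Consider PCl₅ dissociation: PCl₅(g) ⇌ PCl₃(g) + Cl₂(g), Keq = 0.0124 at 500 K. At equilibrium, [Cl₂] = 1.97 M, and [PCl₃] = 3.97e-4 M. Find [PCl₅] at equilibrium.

At equilibrium, Keq = [PCl₃]·[Cl₂] / [PCl₅] = 0.0124.
(3.97e-4)·(1.97) / ([PCl₅]) = 0.0124
[PCl₅] = 0.0631 M

[PCl₅] = 0.0631 M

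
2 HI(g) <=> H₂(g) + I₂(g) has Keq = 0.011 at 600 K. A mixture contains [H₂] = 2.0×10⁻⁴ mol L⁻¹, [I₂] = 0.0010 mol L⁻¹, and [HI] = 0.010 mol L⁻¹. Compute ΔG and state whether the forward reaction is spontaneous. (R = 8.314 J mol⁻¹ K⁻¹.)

ΔG = -8.50 kJ/mol; the forward reaction is spontaneous

Q = [H₂]·[I₂] / [HI]² = (2.0×10⁻⁴)·(0.0010) / (0.010)² = 0.00200
ΔG = RT ln(Q/Keq) = (8.314 J mol⁻¹ K⁻¹)(600 K) × ln(0.00200/0.011)
   = (4.988 kJ/mol)(-1.705) = -8.50 kJ/mol
ΔG < 0, so the forward reaction is spontaneous (proceeds forward).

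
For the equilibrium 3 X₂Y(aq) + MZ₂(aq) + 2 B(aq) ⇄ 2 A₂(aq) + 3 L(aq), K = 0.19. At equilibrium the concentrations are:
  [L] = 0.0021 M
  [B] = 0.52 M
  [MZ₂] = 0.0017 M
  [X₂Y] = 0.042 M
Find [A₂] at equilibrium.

At equilibrium, K = [A₂]²·[L]³ / ([X₂Y]³·[MZ₂]·[B]²) = 0.19.
([A₂])²·(0.0021)³ / ((0.042)³·(0.0017)·(0.52)²) = 0.19
[A₂]² = 0.699 ⇒ [A₂] = 0.84 M

[A₂] = 0.84 M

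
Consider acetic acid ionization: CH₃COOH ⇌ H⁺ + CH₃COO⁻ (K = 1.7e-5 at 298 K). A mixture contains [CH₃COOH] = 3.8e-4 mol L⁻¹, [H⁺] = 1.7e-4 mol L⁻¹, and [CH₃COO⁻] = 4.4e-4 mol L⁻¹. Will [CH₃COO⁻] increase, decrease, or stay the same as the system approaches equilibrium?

decrease

Q = [H⁺]·[CH₃COO⁻] / [CH₃COOH] = (1.7e-4)·(4.4e-4) / (3.8e-4) = 2.0e-4
Q = 2.0e-4 > K = 1.7e-5: net reverse reaction.
CH₃COO⁻ is a product, so it decreases.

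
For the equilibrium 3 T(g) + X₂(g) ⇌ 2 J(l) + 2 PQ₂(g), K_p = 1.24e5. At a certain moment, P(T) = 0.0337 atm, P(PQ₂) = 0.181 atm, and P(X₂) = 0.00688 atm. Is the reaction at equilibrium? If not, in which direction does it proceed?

neither direction; the system is at equilibrium

(J is a pure liquid — omitted from Q_p.)
Q_p = P(PQ₂)² / (P(T)³·P(X₂)) = (0.181)² / ((0.0337)³·(0.00688)) = 1.24e5
Q_p = 1.24e5 = K_p, so the system is already at equilibrium.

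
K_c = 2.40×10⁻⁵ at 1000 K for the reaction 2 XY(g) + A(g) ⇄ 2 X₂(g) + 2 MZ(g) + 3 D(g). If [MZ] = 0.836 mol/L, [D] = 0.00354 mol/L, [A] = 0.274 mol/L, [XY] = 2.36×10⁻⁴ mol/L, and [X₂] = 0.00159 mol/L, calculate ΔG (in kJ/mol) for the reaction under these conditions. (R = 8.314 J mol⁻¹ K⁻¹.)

ΔG = -12.8 kJ/mol

Q_c = [X₂]²·[MZ]²·[D]³ / ([XY]²·[A]) = (0.00159)²·(0.836)²·(0.00354)³ / ((2.36×10⁻⁴)²·(0.274)) = 5.14×10⁻⁶
ΔG = RT ln(Q_c/K_c) = (8.314 J mol⁻¹ K⁻¹)(1000 K) × ln(5.14×10⁻⁶/2.40×10⁻⁵)
   = (8.314 kJ/mol)(-1.541) = -12.8 kJ/mol
ΔG < 0, so the forward reaction is spontaneous (proceeds forward).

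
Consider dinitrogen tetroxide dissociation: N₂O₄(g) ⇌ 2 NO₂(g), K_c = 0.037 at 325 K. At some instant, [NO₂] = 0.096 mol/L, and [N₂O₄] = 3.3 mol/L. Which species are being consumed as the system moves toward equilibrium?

Q_c = [NO₂]² / [N₂O₄] = (0.096)² / (3.3) = 0.0028
Q_c = 0.0028 < K_c = 0.037: net forward reaction.

N₂O₄ (reactants)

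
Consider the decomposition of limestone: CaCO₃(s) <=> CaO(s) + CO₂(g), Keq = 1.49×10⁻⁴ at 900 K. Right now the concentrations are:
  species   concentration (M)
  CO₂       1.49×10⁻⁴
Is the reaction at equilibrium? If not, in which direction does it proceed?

(CaCO₃, CaO are pure solids — omitted from Q.)
Q = [CO₂] = 1.49×10⁻⁴
Q = 1.49×10⁻⁴ = Keq, so the system is already at equilibrium.

neither direction; the system is at equilibrium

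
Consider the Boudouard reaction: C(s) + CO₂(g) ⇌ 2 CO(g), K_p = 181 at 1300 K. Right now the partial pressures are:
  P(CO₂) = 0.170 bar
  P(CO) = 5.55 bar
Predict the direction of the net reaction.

neither direction; the system is at equilibrium

(C is a pure solid — omitted from Q_p.)
Q_p = P(CO)² / P(CO₂) = (5.55)² / (0.170) = 181
Q_p = 181 = K_p, so the system is already at equilibrium.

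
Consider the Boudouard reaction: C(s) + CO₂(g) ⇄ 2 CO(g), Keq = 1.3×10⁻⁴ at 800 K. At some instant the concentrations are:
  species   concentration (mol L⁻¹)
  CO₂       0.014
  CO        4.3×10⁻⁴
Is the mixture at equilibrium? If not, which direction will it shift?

(C is a pure solid — omitted from Q.)
Q = [CO]² / [CO₂] = (4.3×10⁻⁴)² / (0.014) = 1.3×10⁻⁵
Q = 1.3×10⁻⁵ < Keq = 1.3×10⁻⁴: net forward reaction.

no; Q < K, reaction proceeds forward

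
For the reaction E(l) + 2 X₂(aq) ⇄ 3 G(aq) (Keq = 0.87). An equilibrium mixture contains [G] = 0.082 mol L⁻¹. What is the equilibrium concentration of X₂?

(E is a pure liquid — omitted from Keq.)
At equilibrium, Keq = [G]³ / [X₂]² = 0.87.
(0.082)³ / ([X₂])² = 0.87
[X₂]² = 6.34e-4 ⇒ [X₂] = 0.025 mol L⁻¹

[X₂] = 0.025 mol L⁻¹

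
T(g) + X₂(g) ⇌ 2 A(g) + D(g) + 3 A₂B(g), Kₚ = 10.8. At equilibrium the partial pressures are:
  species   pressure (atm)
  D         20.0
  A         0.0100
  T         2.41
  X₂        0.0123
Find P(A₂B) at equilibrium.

P(A₂B) = 5.43 atm

At equilibrium, Kₚ = P(A)²·P(D)·P(A₂B)³ / (P(T)·P(X₂)) = 10.8.
(0.0100)²·(20.0)·(P(A₂B))³ / ((2.41)·(0.0123)) = 10.8
P(A₂B)³ = 160 ⇒ P(A₂B) = 5.43 atm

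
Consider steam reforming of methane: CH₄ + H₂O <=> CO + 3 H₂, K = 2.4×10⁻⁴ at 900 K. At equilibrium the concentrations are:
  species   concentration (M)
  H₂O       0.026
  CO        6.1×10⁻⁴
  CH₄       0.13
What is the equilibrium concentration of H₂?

[H₂] = 0.11 M

At equilibrium, K = [CO]·[H₂]³ / ([CH₄]·[H₂O]) = 2.4×10⁻⁴.
(6.1×10⁻⁴)·([H₂])³ / ((0.13)·(0.026)) = 2.4×10⁻⁴
[H₂]³ = 0.00133 ⇒ [H₂] = 0.11 M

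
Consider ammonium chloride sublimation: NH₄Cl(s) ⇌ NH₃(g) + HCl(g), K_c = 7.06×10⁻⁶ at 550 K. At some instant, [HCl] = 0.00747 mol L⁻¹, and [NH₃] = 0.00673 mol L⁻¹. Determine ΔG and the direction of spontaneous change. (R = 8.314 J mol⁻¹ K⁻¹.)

(NH₄Cl is a pure solid — omitted from Q_c.)
Q_c = [NH₃]·[HCl] = (0.00673)·(0.00747) = 5.03×10⁻⁵
ΔG = RT ln(Q_c/K_c) = (8.314 J mol⁻¹ K⁻¹)(550 K) × ln(5.03×10⁻⁵/7.06×10⁻⁶)
   = (4.573 kJ/mol)(1.964) = 8.98 kJ/mol
ΔG > 0, so the forward reaction is non-spontaneous (proceeds in reverse).

ΔG = 8.98 kJ/mol; the forward reaction is non-spontaneous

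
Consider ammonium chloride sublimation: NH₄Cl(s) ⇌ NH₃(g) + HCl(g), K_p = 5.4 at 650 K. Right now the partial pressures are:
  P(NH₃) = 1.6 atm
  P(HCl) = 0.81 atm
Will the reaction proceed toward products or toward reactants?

in the forward direction

(NH₄Cl is a pure solid — omitted from Q_p.)
Q_p = P(NH₃)·P(HCl) = (1.6)·(0.81) = 1.3
Q_p = 1.3 < K_p = 5.4, so the forward reaction proceeds.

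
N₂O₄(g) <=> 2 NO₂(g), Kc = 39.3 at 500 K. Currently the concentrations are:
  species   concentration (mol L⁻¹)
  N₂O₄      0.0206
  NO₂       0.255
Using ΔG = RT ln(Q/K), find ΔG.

Qc = [NO₂]² / [N₂O₄] = (0.255)² / (0.0206) = 3.16
ΔG = RT ln(Qc/Kc) = (8.314 J mol⁻¹ K⁻¹)(500 K) × ln(3.16/39.3)
   = (4.157 kJ/mol)(-2.521) = -10.5 kJ/mol
ΔG < 0, so the forward reaction is spontaneous (proceeds forward).

ΔG = -10.5 kJ/mol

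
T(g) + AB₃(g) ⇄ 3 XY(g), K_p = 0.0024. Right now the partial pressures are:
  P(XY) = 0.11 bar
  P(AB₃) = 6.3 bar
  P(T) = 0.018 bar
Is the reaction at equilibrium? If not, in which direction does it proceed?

Q_p = P(XY)³ / (P(T)·P(AB₃)) = (0.11)³ / ((0.018)·(6.3)) = 0.012
Q_p = 0.012 > K_p = 0.0024, so the reverse reaction proceeds.

to the left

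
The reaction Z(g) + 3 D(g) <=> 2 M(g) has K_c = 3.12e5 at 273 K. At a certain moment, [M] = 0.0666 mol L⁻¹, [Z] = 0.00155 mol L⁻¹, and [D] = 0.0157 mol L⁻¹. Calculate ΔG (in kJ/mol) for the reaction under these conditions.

ΔG = 1.96 kJ/mol

Q_c = [M]² / ([Z]·[D]³) = (0.0666)² / ((0.00155)·(0.0157)³) = 7.39e5
ΔG = RT ln(Q_c/K_c) = (8.314 J mol⁻¹ K⁻¹)(273 K) × ln(7.39e5/3.12e5)
   = (2.270 kJ/mol)(0.8623) = 1.96 kJ/mol
ΔG > 0, so the forward reaction is non-spontaneous (proceeds in reverse).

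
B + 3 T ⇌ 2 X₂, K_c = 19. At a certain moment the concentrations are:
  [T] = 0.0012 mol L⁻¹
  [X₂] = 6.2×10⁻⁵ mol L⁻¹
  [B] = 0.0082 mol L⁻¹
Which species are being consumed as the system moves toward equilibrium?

Q_c = [X₂]² / ([B]·[T]³) = (6.2×10⁻⁵)² / ((0.0082)·(0.0012)³) = 270
Q_c = 270 > K_c = 19: net reverse reaction.

X₂ (products)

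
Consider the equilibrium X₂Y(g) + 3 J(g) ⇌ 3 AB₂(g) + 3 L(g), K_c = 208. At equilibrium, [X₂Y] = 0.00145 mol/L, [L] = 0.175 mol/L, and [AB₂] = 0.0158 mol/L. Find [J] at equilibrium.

[J] = 0.00412 mol/L

At equilibrium, K_c = [AB₂]³·[L]³ / ([X₂Y]·[J]³) = 208.
(0.0158)³·(0.175)³ / ((0.00145)·([J])³) = 208
[J]³ = 7.01×10⁻⁸ ⇒ [J] = 0.00412 mol/L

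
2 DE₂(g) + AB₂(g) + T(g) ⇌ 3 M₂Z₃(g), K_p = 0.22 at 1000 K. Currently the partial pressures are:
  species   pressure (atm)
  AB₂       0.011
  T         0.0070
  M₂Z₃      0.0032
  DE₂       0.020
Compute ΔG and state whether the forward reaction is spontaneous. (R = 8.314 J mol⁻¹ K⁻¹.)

ΔG = 13.1 kJ/mol; the forward reaction is non-spontaneous

Q_p = P(M₂Z₃)³ / (P(DE₂)²·P(AB₂)·P(T)) = (0.0032)³ / ((0.020)²·(0.011)·(0.0070)) = 1.06
ΔG = RT ln(Q_p/K_p) = (8.314 J mol⁻¹ K⁻¹)(1000 K) × ln(1.06/0.22)
   = (8.314 kJ/mol)(1.572) = 13.1 kJ/mol
ΔG > 0, so the forward reaction is non-spontaneous (proceeds in reverse).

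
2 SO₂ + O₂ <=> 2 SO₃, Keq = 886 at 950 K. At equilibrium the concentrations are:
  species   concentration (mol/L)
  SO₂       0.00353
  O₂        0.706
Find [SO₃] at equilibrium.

At equilibrium, Keq = [SO₃]² / ([SO₂]²·[O₂]) = 886.
([SO₃])² / ((0.00353)²·(0.706)) = 886
[SO₃]² = 0.00779 ⇒ [SO₃] = 0.0883 mol/L

[SO₃] = 0.0883 mol/L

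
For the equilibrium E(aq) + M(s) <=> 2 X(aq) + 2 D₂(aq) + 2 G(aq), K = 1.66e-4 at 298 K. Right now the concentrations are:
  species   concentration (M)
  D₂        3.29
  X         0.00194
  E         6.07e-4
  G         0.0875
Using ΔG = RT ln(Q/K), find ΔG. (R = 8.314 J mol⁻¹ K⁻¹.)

(M is a pure solid — omitted from Q.)
Q = [X]²·[D₂]²·[G]² / [E] = (0.00194)²·(3.29)²·(0.0875)² / (6.07e-4) = 5.14e-4
ΔG = RT ln(Q/K) = (8.314 J mol⁻¹ K⁻¹)(298 K) × ln(5.14e-4/1.66e-4)
   = (2.478 kJ/mol)(1.130) = 2.80 kJ/mol
ΔG > 0, so the forward reaction is non-spontaneous (proceeds in reverse).

ΔG = 2.80 kJ/mol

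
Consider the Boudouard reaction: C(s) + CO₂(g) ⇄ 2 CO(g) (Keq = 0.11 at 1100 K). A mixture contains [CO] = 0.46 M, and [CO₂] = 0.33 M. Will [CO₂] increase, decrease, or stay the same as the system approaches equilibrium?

(C is a pure solid — omitted from Q.)
Q = [CO]² / [CO₂] = (0.46)² / (0.33) = 0.64
Q = 0.64 > Keq = 0.11: net reverse reaction.
CO₂ is a reactant, so it increases.

increase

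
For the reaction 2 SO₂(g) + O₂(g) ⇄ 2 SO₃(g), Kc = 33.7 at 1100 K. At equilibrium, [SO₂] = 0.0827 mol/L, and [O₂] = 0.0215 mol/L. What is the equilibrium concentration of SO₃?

[SO₃] = 0.0704 mol/L

At equilibrium, Kc = [SO₃]² / ([SO₂]²·[O₂]) = 33.7.
([SO₃])² / ((0.0827)²·(0.0215)) = 33.7
[SO₃]² = 0.00496 ⇒ [SO₃] = 0.0704 mol/L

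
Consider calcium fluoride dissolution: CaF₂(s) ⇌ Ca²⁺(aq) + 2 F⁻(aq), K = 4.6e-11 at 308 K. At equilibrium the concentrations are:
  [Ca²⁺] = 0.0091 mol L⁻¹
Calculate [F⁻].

[F⁻] = 7.1e-5 mol L⁻¹

(CaF₂ is a pure solid — omitted from K.)
At equilibrium, K = [Ca²⁺]·[F⁻]² = 4.6e-11.
(0.0091)·([F⁻])² = 4.6e-11
[F⁻]² = 5.05e-9 ⇒ [F⁻] = 7.1e-5 mol L⁻¹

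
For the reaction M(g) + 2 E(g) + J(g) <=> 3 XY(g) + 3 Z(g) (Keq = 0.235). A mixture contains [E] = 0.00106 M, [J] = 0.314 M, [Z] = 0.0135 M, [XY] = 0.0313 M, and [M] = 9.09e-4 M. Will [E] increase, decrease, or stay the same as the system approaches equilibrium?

stay the same

Q = [XY]³·[Z]³ / ([M]·[E]²·[J]) = (0.0313)³·(0.0135)³ / ((9.09e-4)·(0.00106)²·(0.314)) = 0.235
Q = 0.235 = Keq; the system is at equilibrium.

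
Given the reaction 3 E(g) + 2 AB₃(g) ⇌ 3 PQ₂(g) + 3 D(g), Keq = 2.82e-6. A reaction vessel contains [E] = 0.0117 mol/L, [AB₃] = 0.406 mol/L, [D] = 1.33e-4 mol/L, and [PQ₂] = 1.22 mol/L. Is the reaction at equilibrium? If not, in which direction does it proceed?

in the reverse direction

Q = [PQ₂]³·[D]³ / ([E]³·[AB₃]²) = (1.22)³·(1.33e-4)³ / ((0.0117)³·(0.406)²) = 1.62e-5
Q = 1.62e-5 > Keq = 2.82e-6, so the reverse reaction proceeds.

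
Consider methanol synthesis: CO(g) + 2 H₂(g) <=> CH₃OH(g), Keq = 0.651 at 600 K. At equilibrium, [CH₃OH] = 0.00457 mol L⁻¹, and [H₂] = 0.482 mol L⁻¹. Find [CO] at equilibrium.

At equilibrium, Keq = [CH₃OH] / ([CO]·[H₂]²) = 0.651.
(0.00457) / (([CO])·(0.482)²) = 0.651
[CO] = 0.0302 mol L⁻¹

[CO] = 0.0302 mol L⁻¹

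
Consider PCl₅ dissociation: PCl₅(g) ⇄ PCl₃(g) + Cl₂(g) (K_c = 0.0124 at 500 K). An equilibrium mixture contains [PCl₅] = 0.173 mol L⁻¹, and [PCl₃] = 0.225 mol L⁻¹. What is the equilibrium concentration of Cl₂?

[Cl₂] = 0.00953 mol L⁻¹

At equilibrium, K_c = [PCl₃]·[Cl₂] / [PCl₅] = 0.0124.
(0.225)·([Cl₂]) / (0.173) = 0.0124
[Cl₂] = 0.00953 mol L⁻¹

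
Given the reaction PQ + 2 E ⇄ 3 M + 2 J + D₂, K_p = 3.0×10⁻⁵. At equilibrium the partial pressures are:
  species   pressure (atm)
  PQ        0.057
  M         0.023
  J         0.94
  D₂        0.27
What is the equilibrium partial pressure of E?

P(E) = 1.3 atm

At equilibrium, K_p = P(M)³·P(J)²·P(D₂) / (P(PQ)·P(E)²) = 3.0×10⁻⁵.
(0.023)³·(0.94)²·(0.27) / ((0.057)·(P(E))²) = 3.0×10⁻⁵
P(E)² = 1.70 ⇒ P(E) = 1.3 atm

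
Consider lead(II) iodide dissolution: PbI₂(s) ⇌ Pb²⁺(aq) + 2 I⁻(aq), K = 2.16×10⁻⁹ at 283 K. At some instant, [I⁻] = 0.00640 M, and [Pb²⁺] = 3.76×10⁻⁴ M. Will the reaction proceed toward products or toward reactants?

toward reactants

(PbI₂ is a pure solid — omitted from Q.)
Q = [Pb²⁺]·[I⁻]² = (3.76×10⁻⁴)·(0.00640)² = 1.54×10⁻⁸
Q = 1.54×10⁻⁸ > K = 2.16×10⁻⁹, so the reverse reaction proceeds.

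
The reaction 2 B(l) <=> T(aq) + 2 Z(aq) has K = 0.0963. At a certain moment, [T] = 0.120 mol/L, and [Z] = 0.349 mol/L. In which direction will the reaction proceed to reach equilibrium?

forward (toward products)

(B is a pure liquid — omitted from Q.)
Q = [T]·[Z]² = (0.120)·(0.349)² = 0.0146
Q = 0.0146 < K = 0.0963, so the forward reaction proceeds.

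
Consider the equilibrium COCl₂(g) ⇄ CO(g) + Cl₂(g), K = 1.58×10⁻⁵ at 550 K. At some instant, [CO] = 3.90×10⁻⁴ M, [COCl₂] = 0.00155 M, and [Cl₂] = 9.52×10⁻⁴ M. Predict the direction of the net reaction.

in the reverse direction

Q = [CO]·[Cl₂] / [COCl₂] = (3.90×10⁻⁴)·(9.52×10⁻⁴) / (0.00155) = 2.40×10⁻⁴
Q = 2.40×10⁻⁴ > K = 1.58×10⁻⁵, so the reverse reaction proceeds.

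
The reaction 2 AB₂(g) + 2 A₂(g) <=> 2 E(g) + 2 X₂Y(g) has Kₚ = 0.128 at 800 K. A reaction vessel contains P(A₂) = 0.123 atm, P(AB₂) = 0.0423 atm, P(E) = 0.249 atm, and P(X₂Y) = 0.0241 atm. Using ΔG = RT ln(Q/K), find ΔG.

Qₚ = P(E)²·P(X₂Y)² / (P(AB₂)²·P(A₂)²) = (0.249)²·(0.0241)² / ((0.0423)²·(0.123)²) = 1.33
ΔG = RT ln(Qₚ/Kₚ) = (8.314 J mol⁻¹ K⁻¹)(800 K) × ln(1.33/0.128)
   = (6.651 kJ/mol)(2.341) = 15.6 kJ/mol
ΔG > 0, so the forward reaction is non-spontaneous (proceeds in reverse).

ΔG = 15.6 kJ/mol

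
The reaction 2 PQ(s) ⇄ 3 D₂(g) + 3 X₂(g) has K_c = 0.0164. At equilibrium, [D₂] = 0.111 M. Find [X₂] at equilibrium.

[X₂] = 2.29 M

(PQ is a pure solid — omitted from K_c.)
At equilibrium, K_c = [D₂]³·[X₂]³ = 0.0164.
(0.111)³·([X₂])³ = 0.0164
[X₂]³ = 12.0 ⇒ [X₂] = 2.29 M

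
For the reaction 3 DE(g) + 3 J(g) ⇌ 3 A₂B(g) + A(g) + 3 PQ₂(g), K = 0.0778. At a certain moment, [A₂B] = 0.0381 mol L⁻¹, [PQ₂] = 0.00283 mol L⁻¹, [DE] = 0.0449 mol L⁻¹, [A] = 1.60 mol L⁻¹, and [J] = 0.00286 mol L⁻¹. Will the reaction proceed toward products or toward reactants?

to the left

Q = [A₂B]³·[A]·[PQ₂]³ / ([DE]³·[J]³) = (0.0381)³·(1.60)·(0.00283)³ / ((0.0449)³·(0.00286)³) = 0.947
Q = 0.947 > K = 0.0778, so the reverse reaction proceeds.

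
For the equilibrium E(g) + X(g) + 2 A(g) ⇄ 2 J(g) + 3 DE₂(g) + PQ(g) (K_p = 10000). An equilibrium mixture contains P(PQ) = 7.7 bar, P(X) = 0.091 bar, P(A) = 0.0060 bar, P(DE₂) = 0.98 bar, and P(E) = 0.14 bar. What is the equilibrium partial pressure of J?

At equilibrium, K_p = P(J)²·P(DE₂)³·P(PQ) / (P(E)·P(X)·P(A)²) = 10000.
(P(J))²·(0.98)³·(7.7) / ((0.14)·(0.091)·(0.0060)²) = 10000
P(J)² = 6.33e-4 ⇒ P(J) = 0.025 bar

P(J) = 0.025 bar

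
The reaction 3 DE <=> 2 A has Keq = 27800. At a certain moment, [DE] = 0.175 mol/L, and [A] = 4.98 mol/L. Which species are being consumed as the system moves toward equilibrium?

Q = [A]² / [DE]³ = (4.98)² / (0.175)³ = 4630
Q = 4630 < Keq = 27800: net forward reaction.

DE (reactants)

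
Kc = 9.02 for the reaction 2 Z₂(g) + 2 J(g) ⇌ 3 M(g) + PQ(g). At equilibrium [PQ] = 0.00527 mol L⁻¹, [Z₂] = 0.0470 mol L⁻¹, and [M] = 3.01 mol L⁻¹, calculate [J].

[J] = 2.69 mol L⁻¹

At equilibrium, Kc = [M]³·[PQ] / ([Z₂]²·[J]²) = 9.02.
(3.01)³·(0.00527) / ((0.0470)²·([J])²) = 9.02
[J]² = 7.21 ⇒ [J] = 2.69 mol L⁻¹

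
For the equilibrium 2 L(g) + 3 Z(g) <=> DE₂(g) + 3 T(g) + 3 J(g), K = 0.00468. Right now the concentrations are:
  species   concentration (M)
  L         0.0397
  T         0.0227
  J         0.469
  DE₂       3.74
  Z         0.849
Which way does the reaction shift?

neither direction; the system is at equilibrium

Q = [DE₂]·[T]³·[J]³ / ([L]²·[Z]³) = (3.74)·(0.0227)³·(0.469)³ / ((0.0397)²·(0.849)³) = 0.00468
Q = 0.00468 = K, so the system is already at equilibrium.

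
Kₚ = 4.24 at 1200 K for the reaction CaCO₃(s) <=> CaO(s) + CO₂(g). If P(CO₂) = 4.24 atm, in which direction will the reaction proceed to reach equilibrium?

(CaCO₃, CaO are pure solids — omitted from Qₚ.)
Qₚ = P(CO₂) = 4.24
Qₚ = 4.24 = Kₚ, so the system is already at equilibrium.

no net change (already at equilibrium)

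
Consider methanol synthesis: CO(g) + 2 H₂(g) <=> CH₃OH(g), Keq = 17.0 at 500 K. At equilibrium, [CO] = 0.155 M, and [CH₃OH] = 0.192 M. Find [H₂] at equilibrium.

At equilibrium, Keq = [CH₃OH] / ([CO]·[H₂]²) = 17.0.
(0.192) / ((0.155)·([H₂])²) = 17.0
[H₂]² = 0.0729 ⇒ [H₂] = 0.270 M

[H₂] = 0.270 M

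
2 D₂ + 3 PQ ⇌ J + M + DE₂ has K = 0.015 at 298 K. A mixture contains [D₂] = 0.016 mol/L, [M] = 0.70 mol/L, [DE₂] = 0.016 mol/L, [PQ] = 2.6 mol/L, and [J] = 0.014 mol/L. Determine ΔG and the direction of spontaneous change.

ΔG = 2.09 kJ/mol; the forward reaction is non-spontaneous

Q = [J]·[M]·[DE₂] / ([D₂]²·[PQ]³) = (0.014)·(0.70)·(0.016) / ((0.016)²·(2.6)³) = 0.0348
ΔG = RT ln(Q/K) = (8.314 J mol⁻¹ K⁻¹)(298 K) × ln(0.0348/0.015)
   = (2.478 kJ/mol)(0.8416) = 2.09 kJ/mol
ΔG > 0, so the forward reaction is non-spontaneous (proceeds in reverse).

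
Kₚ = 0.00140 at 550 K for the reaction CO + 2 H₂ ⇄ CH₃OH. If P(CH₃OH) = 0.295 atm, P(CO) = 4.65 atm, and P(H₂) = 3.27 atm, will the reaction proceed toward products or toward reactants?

Qₚ = P(CH₃OH) / (P(CO)·P(H₂)²) = (0.295) / ((4.65)·(3.27)²) = 0.00593
Qₚ = 0.00593 > Kₚ = 0.00140, so the reverse reaction proceeds.

toward reactants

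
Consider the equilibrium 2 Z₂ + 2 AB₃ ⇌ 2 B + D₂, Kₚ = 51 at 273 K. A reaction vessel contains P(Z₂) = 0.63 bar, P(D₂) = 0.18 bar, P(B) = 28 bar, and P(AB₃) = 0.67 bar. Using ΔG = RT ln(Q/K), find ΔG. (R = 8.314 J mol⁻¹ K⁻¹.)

Qₚ = P(B)²·P(D₂) / (P(Z₂)²·P(AB₃)²) = (28)²·(0.18) / ((0.63)²·(0.67)²) = 792
ΔG = RT ln(Qₚ/Kₚ) = (8.314 J mol⁻¹ K⁻¹)(273 K) × ln(792/51)
   = (2.270 kJ/mol)(2.743) = 6.23 kJ/mol
ΔG > 0, so the forward reaction is non-spontaneous (proceeds in reverse).

ΔG = 6.23 kJ/mol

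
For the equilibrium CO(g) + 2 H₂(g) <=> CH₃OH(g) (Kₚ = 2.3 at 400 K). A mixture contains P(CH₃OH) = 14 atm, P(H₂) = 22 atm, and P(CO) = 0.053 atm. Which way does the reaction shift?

forward (toward products)

Qₚ = P(CH₃OH) / (P(CO)·P(H₂)²) = (14) / ((0.053)·(22)²) = 0.55
Qₚ = 0.55 < Kₚ = 2.3, so the forward reaction proceeds.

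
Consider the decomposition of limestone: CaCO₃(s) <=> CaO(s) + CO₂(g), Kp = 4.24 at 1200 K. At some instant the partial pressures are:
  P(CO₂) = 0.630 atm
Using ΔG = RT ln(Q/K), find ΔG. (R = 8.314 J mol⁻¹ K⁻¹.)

(CaCO₃, CaO are pure solids — omitted from Qp.)
Qp = P(CO₂) = 0.630
ΔG = RT ln(Qp/Kp) = (8.314 J mol⁻¹ K⁻¹)(1200 K) × ln(0.630/4.24)
   = (9.977 kJ/mol)(-1.907) = -19.0 kJ/mol
ΔG < 0, so the forward reaction is spontaneous (proceeds forward).

ΔG = -19.0 kJ/mol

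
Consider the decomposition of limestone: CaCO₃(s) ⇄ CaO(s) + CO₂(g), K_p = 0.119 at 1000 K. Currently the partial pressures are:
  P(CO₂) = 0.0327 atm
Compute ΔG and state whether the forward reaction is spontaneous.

(CaCO₃, CaO are pure solids — omitted from Q_p.)
Q_p = P(CO₂) = 0.0327
ΔG = RT ln(Q_p/K_p) = (8.314 J mol⁻¹ K⁻¹)(1000 K) × ln(0.0327/0.119)
   = (8.314 kJ/mol)(-1.292) = -10.7 kJ/mol
ΔG < 0, so the forward reaction is spontaneous (proceeds forward).

ΔG = -10.7 kJ/mol; the forward reaction is spontaneous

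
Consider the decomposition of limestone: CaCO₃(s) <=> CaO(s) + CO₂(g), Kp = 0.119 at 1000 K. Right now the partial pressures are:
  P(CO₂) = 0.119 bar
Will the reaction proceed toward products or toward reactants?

(CaCO₃, CaO are pure solids — omitted from Qp.)
Qp = P(CO₂) = 0.119
Qp = 0.119 = Kp, so the system is already at equilibrium.

at equilibrium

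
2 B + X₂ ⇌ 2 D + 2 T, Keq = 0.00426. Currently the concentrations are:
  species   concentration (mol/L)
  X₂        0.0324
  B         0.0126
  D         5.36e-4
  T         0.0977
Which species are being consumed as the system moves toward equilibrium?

Q = [D]²·[T]² / ([B]²·[X₂]) = (5.36e-4)²·(0.0977)² / ((0.0126)²·(0.0324)) = 5.33e-4
Q = 5.33e-4 < Keq = 0.00426: net forward reaction.

B, X₂ (reactants)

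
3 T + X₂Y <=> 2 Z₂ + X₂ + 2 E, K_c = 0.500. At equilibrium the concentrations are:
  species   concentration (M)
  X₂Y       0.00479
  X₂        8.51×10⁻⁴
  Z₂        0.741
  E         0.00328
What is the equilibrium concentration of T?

[T] = 0.0128 M

At equilibrium, K_c = [Z₂]²·[X₂]·[E]² / ([T]³·[X₂Y]) = 0.500.
(0.741)²·(8.51×10⁻⁴)·(0.00328)² / (([T])³·(0.00479)) = 0.500
[T]³ = 2.10×10⁻⁶ ⇒ [T] = 0.0128 M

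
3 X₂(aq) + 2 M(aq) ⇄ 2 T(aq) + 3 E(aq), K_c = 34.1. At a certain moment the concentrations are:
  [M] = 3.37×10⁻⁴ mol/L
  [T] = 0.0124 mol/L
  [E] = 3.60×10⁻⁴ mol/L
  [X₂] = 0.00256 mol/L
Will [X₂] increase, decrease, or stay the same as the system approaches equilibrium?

Q_c = [T]²·[E]³ / ([X₂]³·[M]²) = (0.0124)²·(3.60×10⁻⁴)³ / ((0.00256)³·(3.37×10⁻⁴)²) = 3.77
Q_c = 3.77 < K_c = 34.1: net forward reaction.
X₂ is a reactant, so it decreases.

decrease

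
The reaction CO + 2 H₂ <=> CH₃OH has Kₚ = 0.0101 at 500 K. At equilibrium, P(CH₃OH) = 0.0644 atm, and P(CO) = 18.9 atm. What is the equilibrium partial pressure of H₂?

P(H₂) = 0.581 atm

At equilibrium, Kₚ = P(CH₃OH) / (P(CO)·P(H₂)²) = 0.0101.
(0.0644) / ((18.9)·(P(H₂))²) = 0.0101
P(H₂)² = 0.337 ⇒ P(H₂) = 0.581 atm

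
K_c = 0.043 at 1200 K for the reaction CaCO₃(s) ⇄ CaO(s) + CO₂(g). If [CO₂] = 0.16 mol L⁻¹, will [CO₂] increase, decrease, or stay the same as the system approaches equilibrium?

(CaCO₃, CaO are pure solids — omitted from Q_c.)
Q_c = [CO₂] = 0.16
Q_c = 0.16 > K_c = 0.043: net reverse reaction.
CO₂ is a product, so it decreases.

decrease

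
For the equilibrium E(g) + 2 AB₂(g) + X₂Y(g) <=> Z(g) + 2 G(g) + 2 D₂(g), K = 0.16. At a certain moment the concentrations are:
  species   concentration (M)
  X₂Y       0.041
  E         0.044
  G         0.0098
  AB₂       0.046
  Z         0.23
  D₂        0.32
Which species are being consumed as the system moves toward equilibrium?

Z, G, D₂ (products)

Q = [Z]·[G]²·[D₂]² / ([E]·[AB₂]²·[X₂Y]) = (0.23)·(0.0098)²·(0.32)² / ((0.044)·(0.046)²·(0.041)) = 0.59
Q = 0.59 > K = 0.16: net reverse reaction.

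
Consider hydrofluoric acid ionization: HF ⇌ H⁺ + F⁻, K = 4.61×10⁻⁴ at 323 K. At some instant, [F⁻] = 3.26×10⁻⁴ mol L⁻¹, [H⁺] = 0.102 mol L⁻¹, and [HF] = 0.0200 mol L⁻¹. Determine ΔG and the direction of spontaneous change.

ΔG = 3.44 kJ/mol; the forward reaction is non-spontaneous

Q = [H⁺]·[F⁻] / [HF] = (0.102)·(3.26×10⁻⁴) / (0.0200) = 0.00166
ΔG = RT ln(Q/K) = (8.314 J mol⁻¹ K⁻¹)(323 K) × ln(0.00166/4.61×10⁻⁴)
   = (2.685 kJ/mol)(1.281) = 3.44 kJ/mol
ΔG > 0, so the forward reaction is non-spontaneous (proceeds in reverse).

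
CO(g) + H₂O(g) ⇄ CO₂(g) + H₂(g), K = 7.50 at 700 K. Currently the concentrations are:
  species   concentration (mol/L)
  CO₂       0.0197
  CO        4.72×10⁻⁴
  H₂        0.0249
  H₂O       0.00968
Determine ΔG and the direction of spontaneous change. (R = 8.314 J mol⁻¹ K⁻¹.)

Q = [CO₂]·[H₂] / ([CO]·[H₂O]) = (0.0197)·(0.0249) / ((4.72×10⁻⁴)·(0.00968)) = 107
ΔG = RT ln(Q/K) = (8.314 J mol⁻¹ K⁻¹)(700 K) × ln(107/7.50)
   = (5.820 kJ/mol)(2.658) = 15.5 kJ/mol
ΔG > 0, so the forward reaction is non-spontaneous (proceeds in reverse).

ΔG = 15.5 kJ/mol; the forward reaction is non-spontaneous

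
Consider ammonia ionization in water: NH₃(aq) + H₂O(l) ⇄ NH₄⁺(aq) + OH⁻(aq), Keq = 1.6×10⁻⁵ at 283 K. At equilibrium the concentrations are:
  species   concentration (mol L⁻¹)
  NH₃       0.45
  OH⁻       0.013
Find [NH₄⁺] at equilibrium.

[NH₄⁺] = 5.5×10⁻⁴ mol L⁻¹

(H₂O is a pure liquid — omitted from Keq.)
At equilibrium, Keq = [NH₄⁺]·[OH⁻] / [NH₃] = 1.6×10⁻⁵.
([NH₄⁺])·(0.013) / (0.45) = 1.6×10⁻⁵
[NH₄⁺] = 5.54×10⁻⁴ = 5.5×10⁻⁴ mol L⁻¹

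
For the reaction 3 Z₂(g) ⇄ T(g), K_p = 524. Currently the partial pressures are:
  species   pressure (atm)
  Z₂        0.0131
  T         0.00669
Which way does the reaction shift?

in the reverse direction

Q_p = P(T) / P(Z₂)³ = (0.00669) / (0.0131)³ = 2980
Q_p = 2980 > K_p = 524, so the reverse reaction proceeds.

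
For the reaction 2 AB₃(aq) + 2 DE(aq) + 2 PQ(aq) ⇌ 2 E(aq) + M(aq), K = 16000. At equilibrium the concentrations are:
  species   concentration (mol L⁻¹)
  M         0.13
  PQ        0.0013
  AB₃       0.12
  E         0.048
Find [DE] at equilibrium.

At equilibrium, K = [E]²·[M] / ([AB₃]²·[DE]²·[PQ]²) = 16000.
(0.048)²·(0.13) / ((0.12)²·([DE])²·(0.0013)²) = 16000
[DE]² = 0.769 ⇒ [DE] = 0.88 mol L⁻¹

[DE] = 0.88 mol L⁻¹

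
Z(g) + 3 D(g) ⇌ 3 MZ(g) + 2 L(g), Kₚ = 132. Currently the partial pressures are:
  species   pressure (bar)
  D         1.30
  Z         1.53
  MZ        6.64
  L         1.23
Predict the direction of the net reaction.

Qₚ = P(MZ)³·P(L)² / (P(Z)·P(D)³) = (6.64)³·(1.23)² / ((1.53)·(1.30)³) = 132
Qₚ = 132 = Kₚ, so the system is already at equilibrium.

no net change (already at equilibrium)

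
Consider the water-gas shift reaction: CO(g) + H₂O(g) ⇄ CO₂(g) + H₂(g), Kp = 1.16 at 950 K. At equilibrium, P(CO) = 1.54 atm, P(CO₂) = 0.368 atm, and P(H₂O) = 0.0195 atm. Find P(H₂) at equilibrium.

P(H₂) = 0.0947 atm

At equilibrium, Kp = P(CO₂)·P(H₂) / (P(CO)·P(H₂O)) = 1.16.
(0.368)·(P(H₂)) / ((1.54)·(0.0195)) = 1.16
P(H₂) = 0.0947 atm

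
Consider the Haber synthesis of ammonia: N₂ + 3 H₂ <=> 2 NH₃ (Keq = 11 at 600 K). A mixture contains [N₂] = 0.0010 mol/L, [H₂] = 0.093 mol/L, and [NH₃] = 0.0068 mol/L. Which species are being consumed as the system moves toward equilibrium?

NH₃ (products)

Q = [NH₃]² / ([N₂]·[H₂]³) = (0.0068)² / ((0.0010)·(0.093)³) = 57
Q = 57 > Keq = 11: net reverse reaction.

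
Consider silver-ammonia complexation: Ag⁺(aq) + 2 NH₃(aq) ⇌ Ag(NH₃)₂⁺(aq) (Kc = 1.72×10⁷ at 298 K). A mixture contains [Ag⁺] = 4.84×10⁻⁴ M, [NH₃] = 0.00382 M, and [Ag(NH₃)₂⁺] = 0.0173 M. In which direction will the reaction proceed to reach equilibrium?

Qc = [Ag(NH₃)₂⁺] / ([Ag⁺]·[NH₃]²) = (0.0173) / ((4.84×10⁻⁴)·(0.00382)²) = 2.45×10⁶
Qc = 2.45×10⁶ < Kc = 1.72×10⁷, so the forward reaction proceeds.

to the right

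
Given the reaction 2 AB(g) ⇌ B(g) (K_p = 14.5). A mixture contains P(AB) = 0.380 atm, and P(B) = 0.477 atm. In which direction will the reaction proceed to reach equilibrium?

Q_p = P(B) / P(AB)² = (0.477) / (0.380)² = 3.30
Q_p = 3.30 < K_p = 14.5, so the forward reaction proceeds.

to the right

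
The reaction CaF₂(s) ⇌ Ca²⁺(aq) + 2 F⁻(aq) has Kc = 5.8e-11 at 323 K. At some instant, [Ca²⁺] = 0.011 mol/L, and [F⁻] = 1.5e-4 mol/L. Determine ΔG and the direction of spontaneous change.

(CaF₂ is a pure solid — omitted from Qc.)
Qc = [Ca²⁺]·[F⁻]² = (0.011)·(1.5e-4)² = 2.48e-10
ΔG = RT ln(Qc/Kc) = (8.314 J mol⁻¹ K⁻¹)(323 K) × ln(2.48e-10/5.8e-11)
   = (2.685 kJ/mol)(1.453) = 3.90 kJ/mol
ΔG > 0, so the forward reaction is non-spontaneous (proceeds in reverse).

ΔG = 3.90 kJ/mol; the forward reaction is non-spontaneous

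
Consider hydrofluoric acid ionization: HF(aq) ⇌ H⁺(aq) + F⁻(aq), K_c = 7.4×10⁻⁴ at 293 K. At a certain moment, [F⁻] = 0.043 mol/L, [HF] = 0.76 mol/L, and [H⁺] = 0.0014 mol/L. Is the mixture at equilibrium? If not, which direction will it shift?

no; Q < K, reaction proceeds forward

Q_c = [H⁺]·[F⁻] / [HF] = (0.0014)·(0.043) / (0.76) = 7.9×10⁻⁵
Q_c = 7.9×10⁻⁵ < K_c = 7.4×10⁻⁴: net forward reaction.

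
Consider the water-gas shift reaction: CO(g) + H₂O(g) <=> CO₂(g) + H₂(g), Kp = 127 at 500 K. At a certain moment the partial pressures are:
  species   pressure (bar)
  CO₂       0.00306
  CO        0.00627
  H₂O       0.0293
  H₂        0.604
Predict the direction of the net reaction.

Qp = P(CO₂)·P(H₂) / (P(CO)·P(H₂O)) = (0.00306)·(0.604) / ((0.00627)·(0.0293)) = 10.1
Qp = 10.1 < Kp = 127, so the forward reaction proceeds.

to the right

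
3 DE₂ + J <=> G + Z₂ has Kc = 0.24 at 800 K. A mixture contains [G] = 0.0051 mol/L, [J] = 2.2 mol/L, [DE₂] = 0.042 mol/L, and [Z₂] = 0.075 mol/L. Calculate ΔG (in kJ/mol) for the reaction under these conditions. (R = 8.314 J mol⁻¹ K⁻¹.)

ΔG = 15.2 kJ/mol

Qc = [G]·[Z₂] / ([DE₂]³·[J]) = (0.0051)·(0.075) / ((0.042)³·(2.2)) = 2.35
ΔG = RT ln(Qc/Kc) = (8.314 J mol⁻¹ K⁻¹)(800 K) × ln(2.35/0.24)
   = (6.651 kJ/mol)(2.282) = 15.2 kJ/mol
ΔG > 0, so the forward reaction is non-spontaneous (proceeds in reverse).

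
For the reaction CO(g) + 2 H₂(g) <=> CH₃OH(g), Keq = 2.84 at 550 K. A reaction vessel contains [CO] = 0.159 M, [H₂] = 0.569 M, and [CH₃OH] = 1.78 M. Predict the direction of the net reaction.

to the left

Q = [CH₃OH] / ([CO]·[H₂]²) = (1.78) / ((0.159)·(0.569)²) = 34.6
Q = 34.6 > Keq = 2.84, so the reverse reaction proceeds.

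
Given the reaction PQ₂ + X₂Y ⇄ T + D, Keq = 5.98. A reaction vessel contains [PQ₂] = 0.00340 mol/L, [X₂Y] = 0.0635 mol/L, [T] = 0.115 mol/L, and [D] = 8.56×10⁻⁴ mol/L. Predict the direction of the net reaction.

Q = [T]·[D] / ([PQ₂]·[X₂Y]) = (0.115)·(8.56×10⁻⁴) / ((0.00340)·(0.0635)) = 0.456
Q = 0.456 < Keq = 5.98, so the forward reaction proceeds.

in the forward direction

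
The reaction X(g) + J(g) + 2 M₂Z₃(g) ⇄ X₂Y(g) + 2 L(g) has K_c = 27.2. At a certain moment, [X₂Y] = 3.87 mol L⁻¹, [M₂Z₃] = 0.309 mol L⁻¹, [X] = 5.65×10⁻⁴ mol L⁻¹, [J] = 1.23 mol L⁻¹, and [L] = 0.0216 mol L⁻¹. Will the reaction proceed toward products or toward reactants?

no net change (already at equilibrium)

Q_c = [X₂Y]·[L]² / ([X]·[J]·[M₂Z₃]²) = (3.87)·(0.0216)² / ((5.65×10⁻⁴)·(1.23)·(0.309)²) = 27.2
Q_c = 27.2 = K_c, so the system is already at equilibrium.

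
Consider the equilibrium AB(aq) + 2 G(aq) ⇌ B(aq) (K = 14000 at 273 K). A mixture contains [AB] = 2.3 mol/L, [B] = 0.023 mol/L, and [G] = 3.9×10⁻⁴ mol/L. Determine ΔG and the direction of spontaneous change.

ΔG = 3.51 kJ/mol; the forward reaction is non-spontaneous

Q = [B] / ([AB]·[G]²) = (0.023) / ((2.3)·(3.9×10⁻⁴)²) = 65700
ΔG = RT ln(Q/K) = (8.314 J mol⁻¹ K⁻¹)(273 K) × ln(65700/14000)
   = (2.270 kJ/mol)(1.546) = 3.51 kJ/mol
ΔG > 0, so the forward reaction is non-spontaneous (proceeds in reverse).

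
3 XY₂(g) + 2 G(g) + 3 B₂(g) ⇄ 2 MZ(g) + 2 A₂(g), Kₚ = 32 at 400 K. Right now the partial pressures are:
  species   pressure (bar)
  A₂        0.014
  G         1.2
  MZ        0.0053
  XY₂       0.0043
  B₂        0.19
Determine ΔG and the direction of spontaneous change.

ΔG = -5.05 kJ/mol; the forward reaction is spontaneous

Qₚ = P(MZ)²·P(A₂)² / (P(XY₂)³·P(G)²·P(B₂)³) = (0.0053)²·(0.014)² / ((0.0043)³·(1.2)²·(0.19)³) = 7.01
ΔG = RT ln(Qₚ/Kₚ) = (8.314 J mol⁻¹ K⁻¹)(400 K) × ln(7.01/32)
   = (3.326 kJ/mol)(-1.518) = -5.05 kJ/mol
ΔG < 0, so the forward reaction is spontaneous (proceeds forward).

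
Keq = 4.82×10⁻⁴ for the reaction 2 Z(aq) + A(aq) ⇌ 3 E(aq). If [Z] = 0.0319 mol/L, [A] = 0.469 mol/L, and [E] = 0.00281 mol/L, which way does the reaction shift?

to the right

Q = [E]³ / ([Z]²·[A]) = (0.00281)³ / ((0.0319)²·(0.469)) = 4.65×10⁻⁵
Q = 4.65×10⁻⁵ < Keq = 4.82×10⁻⁴, so the forward reaction proceeds.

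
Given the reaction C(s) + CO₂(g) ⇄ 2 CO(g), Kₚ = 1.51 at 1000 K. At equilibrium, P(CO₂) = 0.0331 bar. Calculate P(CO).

P(CO) = 0.224 bar

(C is a pure solid — omitted from Kₚ.)
At equilibrium, Kₚ = P(CO)² / P(CO₂) = 1.51.
(P(CO))² / (0.0331) = 1.51
P(CO)² = 0.0500 ⇒ P(CO) = 0.224 bar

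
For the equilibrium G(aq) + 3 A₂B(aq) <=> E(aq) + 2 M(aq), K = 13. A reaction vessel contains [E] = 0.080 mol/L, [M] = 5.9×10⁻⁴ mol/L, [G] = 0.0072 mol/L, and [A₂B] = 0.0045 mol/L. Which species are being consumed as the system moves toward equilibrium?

Q = [E]·[M]² / ([G]·[A₂B]³) = (0.080)·(5.9×10⁻⁴)² / ((0.0072)·(0.0045)³) = 42
Q = 42 > K = 13: net reverse reaction.

E, M (products)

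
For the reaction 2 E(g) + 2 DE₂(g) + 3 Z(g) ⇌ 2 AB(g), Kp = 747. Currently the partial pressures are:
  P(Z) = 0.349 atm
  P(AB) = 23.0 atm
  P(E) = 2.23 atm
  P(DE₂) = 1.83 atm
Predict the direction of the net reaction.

no net change (already at equilibrium)

Qp = P(AB)² / (P(E)²·P(DE₂)²·P(Z)³) = (23.0)² / ((2.23)²·(1.83)²·(0.349)³) = 747
Qp = 747 = Kp, so the system is already at equilibrium.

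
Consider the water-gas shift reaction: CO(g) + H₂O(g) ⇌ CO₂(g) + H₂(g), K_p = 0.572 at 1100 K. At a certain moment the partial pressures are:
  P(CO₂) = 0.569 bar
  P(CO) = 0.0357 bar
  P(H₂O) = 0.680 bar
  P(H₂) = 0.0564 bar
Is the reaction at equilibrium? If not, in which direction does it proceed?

in the reverse direction

Q_p = P(CO₂)·P(H₂) / (P(CO)·P(H₂O)) = (0.569)·(0.0564) / ((0.0357)·(0.680)) = 1.32
Q_p = 1.32 > K_p = 0.572, so the reverse reaction proceeds.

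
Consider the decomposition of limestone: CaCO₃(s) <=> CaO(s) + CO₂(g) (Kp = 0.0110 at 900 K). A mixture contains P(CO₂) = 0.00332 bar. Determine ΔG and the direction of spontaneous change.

(CaCO₃, CaO are pure solids — omitted from Qp.)
Qp = P(CO₂) = 0.00332
ΔG = RT ln(Qp/Kp) = (8.314 J mol⁻¹ K⁻¹)(900 K) × ln(0.00332/0.0110)
   = (7.483 kJ/mol)(-1.198) = -8.96 kJ/mol
ΔG < 0, so the forward reaction is spontaneous (proceeds forward).

ΔG = -8.96 kJ/mol; the forward reaction is spontaneous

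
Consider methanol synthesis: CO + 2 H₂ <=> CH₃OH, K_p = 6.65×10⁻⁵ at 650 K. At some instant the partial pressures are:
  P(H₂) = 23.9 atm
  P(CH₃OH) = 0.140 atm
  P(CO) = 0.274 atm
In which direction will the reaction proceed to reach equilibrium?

in the reverse direction

Q_p = P(CH₃OH) / (P(CO)·P(H₂)²) = (0.140) / ((0.274)·(23.9)²) = 8.95×10⁻⁴
Q_p = 8.95×10⁻⁴ > K_p = 6.65×10⁻⁵, so the reverse reaction proceeds.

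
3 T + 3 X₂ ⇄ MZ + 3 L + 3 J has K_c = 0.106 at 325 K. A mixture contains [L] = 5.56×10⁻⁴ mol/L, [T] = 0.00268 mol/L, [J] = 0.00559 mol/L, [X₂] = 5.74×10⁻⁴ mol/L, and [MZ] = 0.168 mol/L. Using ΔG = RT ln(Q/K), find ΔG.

Q_c = [MZ]·[L]³·[J]³ / ([T]³·[X₂]³) = (0.168)·(5.56×10⁻⁴)³·(0.00559)³ / ((0.00268)³·(5.74×10⁻⁴)³) = 1.39
ΔG = RT ln(Q_c/K_c) = (8.314 J mol⁻¹ K⁻¹)(325 K) × ln(1.39/0.106)
   = (2.702 kJ/mol)(2.574) = 6.95 kJ/mol
ΔG > 0, so the forward reaction is non-spontaneous (proceeds in reverse).

ΔG = 6.95 kJ/mol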